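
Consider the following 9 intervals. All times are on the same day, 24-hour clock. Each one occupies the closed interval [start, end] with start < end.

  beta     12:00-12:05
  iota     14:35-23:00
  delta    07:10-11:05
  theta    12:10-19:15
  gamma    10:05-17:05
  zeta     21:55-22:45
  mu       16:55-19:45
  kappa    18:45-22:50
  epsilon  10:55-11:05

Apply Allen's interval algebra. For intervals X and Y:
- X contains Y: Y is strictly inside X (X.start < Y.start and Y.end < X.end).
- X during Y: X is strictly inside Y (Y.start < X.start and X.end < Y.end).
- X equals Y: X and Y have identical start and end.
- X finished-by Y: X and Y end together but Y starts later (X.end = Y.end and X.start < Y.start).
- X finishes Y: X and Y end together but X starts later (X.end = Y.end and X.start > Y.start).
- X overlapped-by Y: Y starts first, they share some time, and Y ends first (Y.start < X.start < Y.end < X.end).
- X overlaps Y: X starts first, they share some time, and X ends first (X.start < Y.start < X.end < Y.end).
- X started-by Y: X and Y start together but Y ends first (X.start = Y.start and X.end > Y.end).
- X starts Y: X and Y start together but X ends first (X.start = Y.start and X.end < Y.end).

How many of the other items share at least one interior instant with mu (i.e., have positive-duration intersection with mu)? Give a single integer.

Target mu = [16:55, 19:45].
beta [12:00, 12:05] → before → no.
delta [07:10, 11:05] → before → no.
epsilon [10:55, 11:05] → before → no.
gamma [10:05, 17:05] → overlaps → counts.
iota [14:35, 23:00] → contains → counts.
kappa [18:45, 22:50] → overlapped-by → counts.
theta [12:10, 19:15] → overlaps → counts.
zeta [21:55, 22:45] → after → no.
Total: 4.

4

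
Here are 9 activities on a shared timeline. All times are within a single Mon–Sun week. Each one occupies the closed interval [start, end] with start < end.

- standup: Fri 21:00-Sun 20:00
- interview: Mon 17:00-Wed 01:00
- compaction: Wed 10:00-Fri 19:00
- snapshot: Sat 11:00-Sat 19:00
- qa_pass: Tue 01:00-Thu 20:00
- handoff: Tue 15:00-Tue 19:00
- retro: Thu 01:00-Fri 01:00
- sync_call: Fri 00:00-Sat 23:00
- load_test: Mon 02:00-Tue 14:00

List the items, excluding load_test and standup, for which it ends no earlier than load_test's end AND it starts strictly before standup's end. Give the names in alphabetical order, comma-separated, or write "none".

compaction, handoff, interview, qa_pass, retro, snapshot, sync_call

Conditions: its end is no earlier than load_test's end (X.end >= Tue 14:00) AND its start is strictly before standup's end (X.start < Sun 20:00).
compaction: end Fri 19:00 >= Tue 14:00? ✓; start Wed 10:00 < Sun 20:00? ✓ → yes.
handoff: end Tue 19:00 >= Tue 14:00? ✓; start Tue 15:00 < Sun 20:00? ✓ → yes.
interview: end Wed 01:00 >= Tue 14:00? ✓; start Mon 17:00 < Sun 20:00? ✓ → yes.
qa_pass: end Thu 20:00 >= Tue 14:00? ✓; start Tue 01:00 < Sun 20:00? ✓ → yes.
retro: end Fri 01:00 >= Tue 14:00? ✓; start Thu 01:00 < Sun 20:00? ✓ → yes.
snapshot: end Sat 19:00 >= Tue 14:00? ✓; start Sat 11:00 < Sun 20:00? ✓ → yes.
sync_call: end Sat 23:00 >= Tue 14:00? ✓; start Fri 00:00 < Sun 20:00? ✓ → yes.
Result: compaction, handoff, interview, qa_pass, retro, snapshot, sync_call.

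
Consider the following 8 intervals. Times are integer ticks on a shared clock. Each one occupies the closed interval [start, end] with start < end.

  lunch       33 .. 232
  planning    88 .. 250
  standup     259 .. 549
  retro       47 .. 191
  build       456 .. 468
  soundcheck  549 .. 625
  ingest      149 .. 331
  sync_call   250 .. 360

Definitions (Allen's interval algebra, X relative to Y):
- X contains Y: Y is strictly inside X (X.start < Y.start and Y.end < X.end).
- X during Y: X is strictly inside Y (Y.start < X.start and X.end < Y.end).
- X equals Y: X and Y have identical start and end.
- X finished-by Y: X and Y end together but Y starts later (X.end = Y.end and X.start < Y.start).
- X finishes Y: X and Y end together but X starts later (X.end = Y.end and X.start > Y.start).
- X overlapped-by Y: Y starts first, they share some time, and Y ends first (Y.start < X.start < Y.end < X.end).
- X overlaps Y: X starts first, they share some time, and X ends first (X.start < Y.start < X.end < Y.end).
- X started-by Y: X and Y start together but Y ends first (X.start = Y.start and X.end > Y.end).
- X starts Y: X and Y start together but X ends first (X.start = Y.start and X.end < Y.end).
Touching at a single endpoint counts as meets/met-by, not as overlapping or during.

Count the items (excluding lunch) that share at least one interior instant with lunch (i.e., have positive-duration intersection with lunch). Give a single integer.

Target lunch = [33, 232].
build [456, 468] → after → no.
ingest [149, 331] → overlapped-by → counts.
planning [88, 250] → overlapped-by → counts.
retro [47, 191] → during → counts.
soundcheck [549, 625] → after → no.
standup [259, 549] → after → no.
sync_call [250, 360] → after → no.
Total: 3.

3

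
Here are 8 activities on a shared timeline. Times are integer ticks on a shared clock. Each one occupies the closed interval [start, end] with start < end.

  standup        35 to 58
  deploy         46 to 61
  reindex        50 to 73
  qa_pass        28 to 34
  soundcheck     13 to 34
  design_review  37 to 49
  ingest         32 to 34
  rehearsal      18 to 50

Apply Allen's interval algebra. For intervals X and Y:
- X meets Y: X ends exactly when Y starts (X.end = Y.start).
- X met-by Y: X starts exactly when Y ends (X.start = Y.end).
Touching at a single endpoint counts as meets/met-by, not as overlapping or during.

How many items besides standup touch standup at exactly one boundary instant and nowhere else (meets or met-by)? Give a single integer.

Target standup = [35, 58].
deploy [46, 61] → overlapped-by → no.
design_review [37, 49] → during → no.
ingest [32, 34] → before → no.
qa_pass [28, 34] → before → no.
rehearsal [18, 50] → overlaps → no.
reindex [50, 73] → overlapped-by → no.
soundcheck [13, 34] → before → no.
Total: 0.

0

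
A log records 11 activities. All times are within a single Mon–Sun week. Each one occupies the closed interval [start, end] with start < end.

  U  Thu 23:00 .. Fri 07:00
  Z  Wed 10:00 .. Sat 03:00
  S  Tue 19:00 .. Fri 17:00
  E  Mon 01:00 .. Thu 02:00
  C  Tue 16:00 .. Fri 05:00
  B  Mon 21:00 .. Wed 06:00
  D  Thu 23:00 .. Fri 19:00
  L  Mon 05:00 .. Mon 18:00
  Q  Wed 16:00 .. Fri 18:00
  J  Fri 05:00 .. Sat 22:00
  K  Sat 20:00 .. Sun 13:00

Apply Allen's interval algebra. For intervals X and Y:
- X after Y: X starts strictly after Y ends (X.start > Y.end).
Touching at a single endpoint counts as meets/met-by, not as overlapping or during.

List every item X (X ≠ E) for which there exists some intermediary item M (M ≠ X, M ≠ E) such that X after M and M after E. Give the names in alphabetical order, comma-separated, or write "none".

Target E = [Mon 01:00, Thu 02:00].
Intermediaries M with M after E: D, J, K, U.
Via D — items with X after D: K.
Via J — items with X after J: none.
Via K — items with X after K: none.
Via U — items with X after U: K.
Union: K.

K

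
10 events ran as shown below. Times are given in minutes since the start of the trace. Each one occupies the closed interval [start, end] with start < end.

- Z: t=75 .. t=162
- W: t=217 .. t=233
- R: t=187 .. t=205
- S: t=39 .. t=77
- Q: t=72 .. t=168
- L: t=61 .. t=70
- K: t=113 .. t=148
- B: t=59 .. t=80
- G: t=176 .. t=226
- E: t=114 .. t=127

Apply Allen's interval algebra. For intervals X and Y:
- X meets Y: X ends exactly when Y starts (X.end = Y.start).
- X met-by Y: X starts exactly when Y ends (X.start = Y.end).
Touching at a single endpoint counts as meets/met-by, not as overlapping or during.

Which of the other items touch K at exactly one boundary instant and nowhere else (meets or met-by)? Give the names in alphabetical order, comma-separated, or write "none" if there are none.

Target K = [t=113, t=148].
B [t=59, t=80] → before → no.
E [t=114, t=127] → during → no.
G [t=176, t=226] → after → no.
L [t=61, t=70] → before → no.
Q [t=72, t=168] → contains → no.
R [t=187, t=205] → after → no.
S [t=39, t=77] → before → no.
W [t=217, t=233] → after → no.
Z [t=75, t=162] → contains → no.
Result: none.

none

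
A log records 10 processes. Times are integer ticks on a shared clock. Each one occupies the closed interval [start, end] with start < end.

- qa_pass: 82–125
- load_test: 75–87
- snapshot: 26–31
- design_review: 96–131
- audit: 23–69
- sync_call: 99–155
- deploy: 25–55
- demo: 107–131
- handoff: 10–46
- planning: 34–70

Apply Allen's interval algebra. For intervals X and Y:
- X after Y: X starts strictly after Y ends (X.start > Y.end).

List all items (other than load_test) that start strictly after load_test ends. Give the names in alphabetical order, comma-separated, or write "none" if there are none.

Target load_test = [75, 87].
audit [23, 69] → before → no.
demo [107, 131] → after → yes.
deploy [25, 55] → before → no.
design_review [96, 131] → after → yes.
handoff [10, 46] → before → no.
planning [34, 70] → before → no.
qa_pass [82, 125] → overlapped-by → no.
snapshot [26, 31] → before → no.
sync_call [99, 155] → after → yes.
Result: demo, design_review, sync_call.

demo, design_review, sync_call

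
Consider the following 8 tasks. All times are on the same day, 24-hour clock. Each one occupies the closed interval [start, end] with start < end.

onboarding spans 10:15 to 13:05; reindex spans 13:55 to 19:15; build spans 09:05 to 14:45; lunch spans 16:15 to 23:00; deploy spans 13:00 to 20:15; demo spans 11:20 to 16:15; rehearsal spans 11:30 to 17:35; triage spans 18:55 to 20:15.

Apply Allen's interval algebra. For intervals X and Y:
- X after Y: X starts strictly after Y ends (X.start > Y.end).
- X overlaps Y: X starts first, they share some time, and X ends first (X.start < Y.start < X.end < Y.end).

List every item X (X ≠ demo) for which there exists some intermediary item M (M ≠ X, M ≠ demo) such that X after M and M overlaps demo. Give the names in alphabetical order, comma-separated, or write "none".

lunch, reindex, triage

Target demo = [11:20, 16:15].
Intermediaries M with M overlaps demo: build, onboarding.
Via build — items with X after build: lunch, triage.
Via onboarding — items with X after onboarding: lunch, reindex, triage.
Union: lunch, reindex, triage.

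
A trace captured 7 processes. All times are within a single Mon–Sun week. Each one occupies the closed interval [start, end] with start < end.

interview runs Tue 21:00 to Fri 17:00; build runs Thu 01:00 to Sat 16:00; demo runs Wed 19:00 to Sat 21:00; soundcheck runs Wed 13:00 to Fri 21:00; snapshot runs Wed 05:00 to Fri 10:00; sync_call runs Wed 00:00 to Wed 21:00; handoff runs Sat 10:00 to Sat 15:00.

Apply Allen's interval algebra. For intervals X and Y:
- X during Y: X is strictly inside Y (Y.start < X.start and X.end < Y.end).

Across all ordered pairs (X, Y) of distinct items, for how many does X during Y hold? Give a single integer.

Checking all 42 ordered pairs for relation 'during'; matching pairs in alphabetical order:
(build, demo): build during demo ✓
(handoff, build): handoff during build ✓
(handoff, demo): handoff during demo ✓
(snapshot, interview): snapshot during interview ✓
(sync_call, interview): sync_call during interview ✓
Count: 5.

5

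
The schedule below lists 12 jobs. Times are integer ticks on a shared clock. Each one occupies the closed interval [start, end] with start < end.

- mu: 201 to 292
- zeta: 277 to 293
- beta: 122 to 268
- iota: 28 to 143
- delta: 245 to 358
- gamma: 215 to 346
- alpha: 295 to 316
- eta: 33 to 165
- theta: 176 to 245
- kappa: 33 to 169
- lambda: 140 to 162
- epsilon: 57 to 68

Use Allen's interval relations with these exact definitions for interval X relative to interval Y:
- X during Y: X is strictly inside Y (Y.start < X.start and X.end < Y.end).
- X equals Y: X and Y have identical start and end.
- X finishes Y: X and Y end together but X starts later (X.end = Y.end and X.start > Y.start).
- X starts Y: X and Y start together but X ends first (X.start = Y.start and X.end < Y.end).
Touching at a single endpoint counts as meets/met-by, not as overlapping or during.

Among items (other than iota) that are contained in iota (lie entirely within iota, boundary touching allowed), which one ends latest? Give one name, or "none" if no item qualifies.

epsilon

Target iota = [28, 143].
alpha [295, 316] → after → excluded.
beta [122, 268] → overlapped-by → excluded.
delta [245, 358] → after → excluded.
epsilon [57, 68] → during → candidate.
eta [33, 165] → overlapped-by → excluded.
gamma [215, 346] → after → excluded.
kappa [33, 169] → overlapped-by → excluded.
lambda [140, 162] → overlapped-by → excluded.
mu [201, 292] → after → excluded.
theta [176, 245] → after → excluded.
zeta [277, 293] → after → excluded.
Among candidates, latest end is 68 → epsilon.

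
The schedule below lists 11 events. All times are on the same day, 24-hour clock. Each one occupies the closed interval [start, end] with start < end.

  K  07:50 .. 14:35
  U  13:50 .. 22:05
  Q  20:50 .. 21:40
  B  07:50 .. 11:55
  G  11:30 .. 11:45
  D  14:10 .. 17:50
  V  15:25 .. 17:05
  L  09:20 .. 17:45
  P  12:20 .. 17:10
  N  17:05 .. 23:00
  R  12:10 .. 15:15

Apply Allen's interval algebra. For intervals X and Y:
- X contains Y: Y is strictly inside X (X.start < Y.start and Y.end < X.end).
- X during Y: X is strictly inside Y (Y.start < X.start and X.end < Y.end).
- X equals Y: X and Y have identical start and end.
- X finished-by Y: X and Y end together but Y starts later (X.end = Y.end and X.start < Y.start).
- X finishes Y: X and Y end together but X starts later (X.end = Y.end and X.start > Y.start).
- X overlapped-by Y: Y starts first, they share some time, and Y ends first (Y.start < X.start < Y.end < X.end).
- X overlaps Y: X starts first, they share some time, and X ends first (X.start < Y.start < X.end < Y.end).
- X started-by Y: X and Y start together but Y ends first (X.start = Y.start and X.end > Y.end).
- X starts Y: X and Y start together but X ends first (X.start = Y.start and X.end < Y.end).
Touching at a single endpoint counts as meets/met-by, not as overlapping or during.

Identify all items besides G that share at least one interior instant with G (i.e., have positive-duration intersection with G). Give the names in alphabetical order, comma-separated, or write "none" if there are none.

Target G = [11:30, 11:45].
B [07:50, 11:55] → contains → yes.
D [14:10, 17:50] → after → no.
K [07:50, 14:35] → contains → yes.
L [09:20, 17:45] → contains → yes.
N [17:05, 23:00] → after → no.
P [12:20, 17:10] → after → no.
Q [20:50, 21:40] → after → no.
R [12:10, 15:15] → after → no.
U [13:50, 22:05] → after → no.
V [15:25, 17:05] → after → no.
Result: B, K, L.

B, K, L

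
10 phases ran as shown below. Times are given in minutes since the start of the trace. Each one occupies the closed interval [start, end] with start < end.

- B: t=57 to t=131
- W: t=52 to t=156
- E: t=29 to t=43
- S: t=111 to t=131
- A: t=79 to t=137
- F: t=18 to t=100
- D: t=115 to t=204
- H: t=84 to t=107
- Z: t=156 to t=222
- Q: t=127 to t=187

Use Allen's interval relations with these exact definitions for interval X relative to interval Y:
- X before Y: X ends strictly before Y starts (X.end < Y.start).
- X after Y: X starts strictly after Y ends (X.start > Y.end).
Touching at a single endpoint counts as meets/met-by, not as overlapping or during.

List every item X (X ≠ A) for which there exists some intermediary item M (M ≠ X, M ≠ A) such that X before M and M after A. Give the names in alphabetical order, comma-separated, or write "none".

Target A = [t=79, t=137].
Intermediaries M with M after A: Z.
Via Z — items with X before Z: B, E, F, H, S.
Union: B, E, F, H, S.

B, E, F, H, S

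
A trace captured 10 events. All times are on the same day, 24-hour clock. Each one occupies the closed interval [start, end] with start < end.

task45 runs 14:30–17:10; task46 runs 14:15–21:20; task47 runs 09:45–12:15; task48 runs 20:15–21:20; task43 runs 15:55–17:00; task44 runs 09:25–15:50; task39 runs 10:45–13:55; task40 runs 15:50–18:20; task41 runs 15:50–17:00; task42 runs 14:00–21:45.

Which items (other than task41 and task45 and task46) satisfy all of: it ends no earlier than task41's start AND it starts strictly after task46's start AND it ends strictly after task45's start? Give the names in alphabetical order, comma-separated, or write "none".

Conditions: its end is no earlier than task41's start (X.end >= 15:50) AND its start is strictly after task46's start (X.start > 14:15) AND its end is strictly after task45's start (X.end > 14:30).
task39: end 13:55 >= 15:50? ✗; start 10:45 > 14:15? ✗; end 13:55 > 14:30? ✗ → no.
task40: end 18:20 >= 15:50? ✓; start 15:50 > 14:15? ✓; end 18:20 > 14:30? ✓ → yes.
task42: end 21:45 >= 15:50? ✓; start 14:00 > 14:15? ✗; end 21:45 > 14:30? ✓ → no.
task43: end 17:00 >= 15:50? ✓; start 15:55 > 14:15? ✓; end 17:00 > 14:30? ✓ → yes.
task44: end 15:50 >= 15:50? ✓; start 09:25 > 14:15? ✗; end 15:50 > 14:30? ✓ → no.
task47: end 12:15 >= 15:50? ✗; start 09:45 > 14:15? ✗; end 12:15 > 14:30? ✗ → no.
task48: end 21:20 >= 15:50? ✓; start 20:15 > 14:15? ✓; end 21:20 > 14:30? ✓ → yes.
Result: task40, task43, task48.

task40, task43, task48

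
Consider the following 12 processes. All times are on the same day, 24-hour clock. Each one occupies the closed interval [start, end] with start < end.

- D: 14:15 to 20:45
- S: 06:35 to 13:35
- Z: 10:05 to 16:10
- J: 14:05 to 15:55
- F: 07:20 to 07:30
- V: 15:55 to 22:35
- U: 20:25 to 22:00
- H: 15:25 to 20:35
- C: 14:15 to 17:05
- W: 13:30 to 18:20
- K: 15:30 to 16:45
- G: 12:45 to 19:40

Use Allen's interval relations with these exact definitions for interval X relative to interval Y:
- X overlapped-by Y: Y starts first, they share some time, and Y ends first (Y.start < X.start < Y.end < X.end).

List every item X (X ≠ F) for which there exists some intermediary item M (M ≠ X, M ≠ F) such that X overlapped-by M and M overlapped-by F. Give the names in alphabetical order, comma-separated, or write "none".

Target F = [07:20, 07:30].
Intermediaries M with M overlapped-by F: none.
Union: none.

none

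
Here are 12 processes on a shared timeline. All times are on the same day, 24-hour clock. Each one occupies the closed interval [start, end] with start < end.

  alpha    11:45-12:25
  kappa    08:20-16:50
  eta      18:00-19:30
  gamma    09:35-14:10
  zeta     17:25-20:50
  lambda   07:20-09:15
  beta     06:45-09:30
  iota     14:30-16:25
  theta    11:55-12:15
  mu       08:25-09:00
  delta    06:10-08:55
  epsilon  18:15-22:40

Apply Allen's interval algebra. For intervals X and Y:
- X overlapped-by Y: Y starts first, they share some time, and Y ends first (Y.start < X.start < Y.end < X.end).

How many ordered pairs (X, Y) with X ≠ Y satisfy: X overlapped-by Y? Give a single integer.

8

Checking all 132 ordered pairs for relation 'overlapped-by'; matching pairs in alphabetical order:
(beta, delta): beta overlapped-by delta ✓
(epsilon, eta): epsilon overlapped-by eta ✓
(epsilon, zeta): epsilon overlapped-by zeta ✓
(kappa, beta): kappa overlapped-by beta ✓
(kappa, delta): kappa overlapped-by delta ✓
(kappa, lambda): kappa overlapped-by lambda ✓
(lambda, delta): lambda overlapped-by delta ✓
(mu, delta): mu overlapped-by delta ✓
Count: 8.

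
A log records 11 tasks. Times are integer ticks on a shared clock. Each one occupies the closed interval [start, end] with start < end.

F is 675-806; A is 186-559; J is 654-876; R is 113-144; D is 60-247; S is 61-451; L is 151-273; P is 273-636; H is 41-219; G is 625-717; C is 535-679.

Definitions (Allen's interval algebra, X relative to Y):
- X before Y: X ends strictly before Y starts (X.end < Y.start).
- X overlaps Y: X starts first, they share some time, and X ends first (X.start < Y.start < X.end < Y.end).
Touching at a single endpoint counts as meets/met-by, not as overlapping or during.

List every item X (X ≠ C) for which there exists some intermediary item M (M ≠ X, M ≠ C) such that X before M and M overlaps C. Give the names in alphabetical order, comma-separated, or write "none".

Target C = [535, 679].
Intermediaries M with M overlaps C: A, P.
Via A — items with X before A: R.
Via P — items with X before P: D, H, R.
Union: D, H, R.

D, H, R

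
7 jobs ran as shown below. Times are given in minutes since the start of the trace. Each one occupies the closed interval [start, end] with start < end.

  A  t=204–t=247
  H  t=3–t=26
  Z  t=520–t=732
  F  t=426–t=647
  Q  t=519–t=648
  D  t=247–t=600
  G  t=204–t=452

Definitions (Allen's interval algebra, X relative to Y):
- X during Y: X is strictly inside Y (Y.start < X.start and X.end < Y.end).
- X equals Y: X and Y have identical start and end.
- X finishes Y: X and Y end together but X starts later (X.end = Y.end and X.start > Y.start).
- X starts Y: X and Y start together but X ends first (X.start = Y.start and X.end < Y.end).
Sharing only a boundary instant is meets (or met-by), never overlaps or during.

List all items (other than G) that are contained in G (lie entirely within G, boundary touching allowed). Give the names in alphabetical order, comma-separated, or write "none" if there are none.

Target G = [t=204, t=452].
A [t=204, t=247] → starts → yes.
D [t=247, t=600] → overlapped-by → no.
F [t=426, t=647] → overlapped-by → no.
H [t=3, t=26] → before → no.
Q [t=519, t=648] → after → no.
Z [t=520, t=732] → after → no.
Result: A.

A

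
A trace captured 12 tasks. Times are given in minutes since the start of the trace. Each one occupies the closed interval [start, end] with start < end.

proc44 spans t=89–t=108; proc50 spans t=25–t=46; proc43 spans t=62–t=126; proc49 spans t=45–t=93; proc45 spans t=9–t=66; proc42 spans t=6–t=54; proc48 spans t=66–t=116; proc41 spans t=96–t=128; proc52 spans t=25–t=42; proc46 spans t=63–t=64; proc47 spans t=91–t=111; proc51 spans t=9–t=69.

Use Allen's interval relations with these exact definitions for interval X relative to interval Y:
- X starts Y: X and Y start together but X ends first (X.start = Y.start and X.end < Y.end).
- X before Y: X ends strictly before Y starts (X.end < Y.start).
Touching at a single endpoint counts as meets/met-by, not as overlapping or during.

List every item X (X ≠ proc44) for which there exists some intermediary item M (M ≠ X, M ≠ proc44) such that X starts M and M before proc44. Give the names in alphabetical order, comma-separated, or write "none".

Target proc44 = [t=89, t=108].
Intermediaries M with M before proc44: proc42, proc45, proc46, proc50, proc51, proc52.
Via proc42 — items with X starts proc42: none.
Via proc45 — items with X starts proc45: none.
Via proc46 — items with X starts proc46: none.
Via proc50 — items with X starts proc50: proc52.
Via proc51 — items with X starts proc51: proc45.
Via proc52 — items with X starts proc52: none.
Union: proc45, proc52.

proc45, proc52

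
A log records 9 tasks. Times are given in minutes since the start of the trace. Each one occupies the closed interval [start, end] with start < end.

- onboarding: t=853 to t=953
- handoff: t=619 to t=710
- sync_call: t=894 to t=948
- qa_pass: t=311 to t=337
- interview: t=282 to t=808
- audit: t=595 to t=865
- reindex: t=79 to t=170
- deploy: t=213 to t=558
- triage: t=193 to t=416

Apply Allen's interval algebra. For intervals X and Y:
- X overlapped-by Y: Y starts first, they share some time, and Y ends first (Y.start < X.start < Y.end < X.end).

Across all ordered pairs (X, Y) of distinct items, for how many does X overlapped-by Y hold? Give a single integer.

Checking all 72 ordered pairs for relation 'overlapped-by'; matching pairs in alphabetical order:
(audit, interview): audit overlapped-by interview ✓
(deploy, triage): deploy overlapped-by triage ✓
(interview, deploy): interview overlapped-by deploy ✓
(interview, triage): interview overlapped-by triage ✓
(onboarding, audit): onboarding overlapped-by audit ✓
Count: 5.

5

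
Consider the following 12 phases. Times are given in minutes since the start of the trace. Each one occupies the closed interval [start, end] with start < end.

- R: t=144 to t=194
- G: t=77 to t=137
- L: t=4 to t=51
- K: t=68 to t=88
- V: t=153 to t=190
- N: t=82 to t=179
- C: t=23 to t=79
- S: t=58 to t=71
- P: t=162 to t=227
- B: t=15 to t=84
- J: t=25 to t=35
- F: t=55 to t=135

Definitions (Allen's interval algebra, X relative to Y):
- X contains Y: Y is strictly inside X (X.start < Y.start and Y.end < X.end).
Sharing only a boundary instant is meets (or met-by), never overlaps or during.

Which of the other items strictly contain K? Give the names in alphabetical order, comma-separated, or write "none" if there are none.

Target K = [t=68, t=88].
B [t=15, t=84] → overlaps → no.
C [t=23, t=79] → overlaps → no.
F [t=55, t=135] → contains → yes.
G [t=77, t=137] → overlapped-by → no.
J [t=25, t=35] → before → no.
L [t=4, t=51] → before → no.
N [t=82, t=179] → overlapped-by → no.
P [t=162, t=227] → after → no.
R [t=144, t=194] → after → no.
S [t=58, t=71] → overlaps → no.
V [t=153, t=190] → after → no.
Result: F.

F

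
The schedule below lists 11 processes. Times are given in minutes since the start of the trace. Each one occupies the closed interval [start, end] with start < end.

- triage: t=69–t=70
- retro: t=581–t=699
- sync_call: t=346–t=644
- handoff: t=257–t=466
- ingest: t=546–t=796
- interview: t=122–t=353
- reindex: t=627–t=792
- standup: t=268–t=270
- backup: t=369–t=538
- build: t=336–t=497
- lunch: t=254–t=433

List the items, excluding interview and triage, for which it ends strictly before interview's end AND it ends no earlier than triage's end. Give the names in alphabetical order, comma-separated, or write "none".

Conditions: its end is strictly before interview's end (X.end < t=353) AND its end is no earlier than triage's end (X.end >= t=70).
backup: end t=538 < t=353? ✗; end t=538 >= t=70? ✓ → no.
build: end t=497 < t=353? ✗; end t=497 >= t=70? ✓ → no.
handoff: end t=466 < t=353? ✗; end t=466 >= t=70? ✓ → no.
ingest: end t=796 < t=353? ✗; end t=796 >= t=70? ✓ → no.
lunch: end t=433 < t=353? ✗; end t=433 >= t=70? ✓ → no.
reindex: end t=792 < t=353? ✗; end t=792 >= t=70? ✓ → no.
retro: end t=699 < t=353? ✗; end t=699 >= t=70? ✓ → no.
standup: end t=270 < t=353? ✓; end t=270 >= t=70? ✓ → yes.
sync_call: end t=644 < t=353? ✗; end t=644 >= t=70? ✓ → no.
Result: standup.

standup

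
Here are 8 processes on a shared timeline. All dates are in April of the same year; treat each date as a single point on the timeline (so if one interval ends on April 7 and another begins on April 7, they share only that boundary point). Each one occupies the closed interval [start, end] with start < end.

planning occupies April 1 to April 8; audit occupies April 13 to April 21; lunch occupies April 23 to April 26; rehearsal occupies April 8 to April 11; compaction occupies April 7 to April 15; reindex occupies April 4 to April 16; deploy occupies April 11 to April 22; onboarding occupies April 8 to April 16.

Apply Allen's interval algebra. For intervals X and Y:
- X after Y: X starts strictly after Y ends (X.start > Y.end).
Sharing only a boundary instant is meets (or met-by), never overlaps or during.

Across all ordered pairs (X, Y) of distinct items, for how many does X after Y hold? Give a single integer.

Checking all 56 ordered pairs for relation 'after'; matching pairs in alphabetical order:
(audit, planning): audit after planning ✓
(audit, rehearsal): audit after rehearsal ✓
(deploy, planning): deploy after planning ✓
(lunch, audit): lunch after audit ✓
(lunch, compaction): lunch after compaction ✓
(lunch, deploy): lunch after deploy ✓
(lunch, onboarding): lunch after onboarding ✓
(lunch, planning): lunch after planning ✓
(lunch, rehearsal): lunch after rehearsal ✓
(lunch, reindex): lunch after reindex ✓
Count: 10.

10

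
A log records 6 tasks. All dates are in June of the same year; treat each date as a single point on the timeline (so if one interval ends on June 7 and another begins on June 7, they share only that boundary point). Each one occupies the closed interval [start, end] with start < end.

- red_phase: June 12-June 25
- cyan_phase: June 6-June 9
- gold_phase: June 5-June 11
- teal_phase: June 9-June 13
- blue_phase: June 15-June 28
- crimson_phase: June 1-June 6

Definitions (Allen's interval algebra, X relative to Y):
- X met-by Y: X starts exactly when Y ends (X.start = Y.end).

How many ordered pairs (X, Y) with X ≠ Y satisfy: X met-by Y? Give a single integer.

2

Checking all 30 ordered pairs for relation 'met-by'; matching pairs in alphabetical order:
(cyan_phase, crimson_phase): cyan_phase met-by crimson_phase ✓
(teal_phase, cyan_phase): teal_phase met-by cyan_phase ✓
Count: 2.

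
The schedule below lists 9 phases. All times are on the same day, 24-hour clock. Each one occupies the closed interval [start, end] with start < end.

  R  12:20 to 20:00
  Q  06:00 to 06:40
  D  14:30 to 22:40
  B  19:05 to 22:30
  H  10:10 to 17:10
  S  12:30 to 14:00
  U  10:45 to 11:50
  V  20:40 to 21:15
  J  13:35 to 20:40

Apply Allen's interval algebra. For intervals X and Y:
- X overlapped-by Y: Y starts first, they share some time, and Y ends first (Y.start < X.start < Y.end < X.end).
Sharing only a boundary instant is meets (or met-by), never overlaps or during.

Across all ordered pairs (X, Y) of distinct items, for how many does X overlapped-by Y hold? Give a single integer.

9

Checking all 72 ordered pairs for relation 'overlapped-by'; matching pairs in alphabetical order:
(B, J): B overlapped-by J ✓
(B, R): B overlapped-by R ✓
(D, H): D overlapped-by H ✓
(D, J): D overlapped-by J ✓
(D, R): D overlapped-by R ✓
(J, H): J overlapped-by H ✓
(J, R): J overlapped-by R ✓
(J, S): J overlapped-by S ✓
(R, H): R overlapped-by H ✓
Count: 9.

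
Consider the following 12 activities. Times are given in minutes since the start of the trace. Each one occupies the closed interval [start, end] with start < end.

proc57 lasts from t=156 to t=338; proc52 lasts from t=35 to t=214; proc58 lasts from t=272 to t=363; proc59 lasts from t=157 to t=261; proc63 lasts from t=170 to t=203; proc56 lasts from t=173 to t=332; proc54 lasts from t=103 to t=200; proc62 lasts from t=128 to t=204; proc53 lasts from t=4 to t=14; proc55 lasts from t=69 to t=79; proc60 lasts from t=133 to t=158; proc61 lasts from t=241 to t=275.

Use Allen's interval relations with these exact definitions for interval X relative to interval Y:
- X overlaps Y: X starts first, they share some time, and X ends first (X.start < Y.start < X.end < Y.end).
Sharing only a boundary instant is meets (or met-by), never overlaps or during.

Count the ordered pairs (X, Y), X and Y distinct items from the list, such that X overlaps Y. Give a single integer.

19

Checking all 132 ordered pairs for relation 'overlaps'; matching pairs in alphabetical order:
(proc52, proc56): proc52 overlaps proc56 ✓
(proc52, proc57): proc52 overlaps proc57 ✓
(proc52, proc59): proc52 overlaps proc59 ✓
(proc54, proc56): proc54 overlaps proc56 ✓
(proc54, proc57): proc54 overlaps proc57 ✓
(proc54, proc59): proc54 overlaps proc59 ✓
(proc54, proc62): proc54 overlaps proc62 ✓
(proc54, proc63): proc54 overlaps proc63 ✓
(proc56, proc58): proc56 overlaps proc58 ✓
(proc57, proc58): proc57 overlaps proc58 ✓
(proc59, proc56): proc59 overlaps proc56 ✓
(proc59, proc61): proc59 overlaps proc61 ✓
(proc60, proc57): proc60 overlaps proc57 ✓
(proc60, proc59): proc60 overlaps proc59 ✓
(proc61, proc58): proc61 overlaps proc58 ✓
(proc62, proc56): proc62 overlaps proc56 ✓
(proc62, proc57): proc62 overlaps proc57 ✓
(proc62, proc59): proc62 overlaps proc59 ✓
(proc63, proc56): proc63 overlaps proc56 ✓
Count: 19.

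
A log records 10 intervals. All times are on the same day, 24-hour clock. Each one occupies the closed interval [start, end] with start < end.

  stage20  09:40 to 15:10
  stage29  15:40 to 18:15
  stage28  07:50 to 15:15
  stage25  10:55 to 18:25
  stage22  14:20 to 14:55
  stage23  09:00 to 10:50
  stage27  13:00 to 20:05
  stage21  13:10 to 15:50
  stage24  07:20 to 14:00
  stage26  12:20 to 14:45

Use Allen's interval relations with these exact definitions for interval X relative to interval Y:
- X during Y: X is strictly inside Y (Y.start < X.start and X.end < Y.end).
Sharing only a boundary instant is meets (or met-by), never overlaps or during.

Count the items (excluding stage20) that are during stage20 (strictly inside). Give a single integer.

Target stage20 = [09:40, 15:10].
stage21 [13:10, 15:50] → overlapped-by → no.
stage22 [14:20, 14:55] → during → counts.
stage23 [09:00, 10:50] → overlaps → no.
stage24 [07:20, 14:00] → overlaps → no.
stage25 [10:55, 18:25] → overlapped-by → no.
stage26 [12:20, 14:45] → during → counts.
stage27 [13:00, 20:05] → overlapped-by → no.
stage28 [07:50, 15:15] → contains → no.
stage29 [15:40, 18:15] → after → no.
Total: 2.

2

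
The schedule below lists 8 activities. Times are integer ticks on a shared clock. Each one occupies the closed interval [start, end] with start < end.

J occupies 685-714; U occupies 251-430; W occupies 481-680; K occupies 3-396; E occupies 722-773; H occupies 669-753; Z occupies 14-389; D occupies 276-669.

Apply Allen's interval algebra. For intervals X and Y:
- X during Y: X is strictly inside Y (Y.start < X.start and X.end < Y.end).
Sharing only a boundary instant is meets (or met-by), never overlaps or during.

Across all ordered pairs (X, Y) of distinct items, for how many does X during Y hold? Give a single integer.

2

Checking all 56 ordered pairs for relation 'during'; matching pairs in alphabetical order:
(J, H): J during H ✓
(Z, K): Z during K ✓
Count: 2.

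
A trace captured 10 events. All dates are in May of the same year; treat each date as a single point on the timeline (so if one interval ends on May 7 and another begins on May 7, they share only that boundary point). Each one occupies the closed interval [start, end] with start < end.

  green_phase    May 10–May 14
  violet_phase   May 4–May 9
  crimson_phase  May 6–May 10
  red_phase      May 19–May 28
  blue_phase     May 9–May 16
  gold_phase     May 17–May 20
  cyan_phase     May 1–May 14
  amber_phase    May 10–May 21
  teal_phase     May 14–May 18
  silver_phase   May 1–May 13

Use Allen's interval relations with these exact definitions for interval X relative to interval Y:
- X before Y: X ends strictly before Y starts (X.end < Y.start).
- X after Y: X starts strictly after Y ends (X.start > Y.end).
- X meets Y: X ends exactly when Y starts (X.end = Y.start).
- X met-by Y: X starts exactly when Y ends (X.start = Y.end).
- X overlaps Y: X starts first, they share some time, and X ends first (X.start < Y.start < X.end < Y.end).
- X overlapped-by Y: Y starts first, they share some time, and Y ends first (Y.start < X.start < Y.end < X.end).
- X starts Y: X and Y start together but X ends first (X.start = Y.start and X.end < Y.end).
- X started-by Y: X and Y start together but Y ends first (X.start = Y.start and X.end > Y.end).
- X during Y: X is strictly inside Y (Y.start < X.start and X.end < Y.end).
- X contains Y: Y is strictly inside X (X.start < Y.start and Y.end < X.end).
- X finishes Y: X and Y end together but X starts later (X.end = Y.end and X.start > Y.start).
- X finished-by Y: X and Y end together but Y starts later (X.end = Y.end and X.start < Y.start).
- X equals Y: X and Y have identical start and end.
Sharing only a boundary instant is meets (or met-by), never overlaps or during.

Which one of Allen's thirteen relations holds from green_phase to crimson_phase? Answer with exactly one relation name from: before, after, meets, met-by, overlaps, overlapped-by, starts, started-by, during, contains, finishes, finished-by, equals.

green_phase = [May 10, May 14]; crimson_phase = [May 6, May 10].
Compare endpoints: green_phase.start > crimson_phase.start, green_phase.start = crimson_phase.end, green_phase.end > crimson_phase.start, green_phase.end > crimson_phase.end.
That pattern is 'met-by'.

met-by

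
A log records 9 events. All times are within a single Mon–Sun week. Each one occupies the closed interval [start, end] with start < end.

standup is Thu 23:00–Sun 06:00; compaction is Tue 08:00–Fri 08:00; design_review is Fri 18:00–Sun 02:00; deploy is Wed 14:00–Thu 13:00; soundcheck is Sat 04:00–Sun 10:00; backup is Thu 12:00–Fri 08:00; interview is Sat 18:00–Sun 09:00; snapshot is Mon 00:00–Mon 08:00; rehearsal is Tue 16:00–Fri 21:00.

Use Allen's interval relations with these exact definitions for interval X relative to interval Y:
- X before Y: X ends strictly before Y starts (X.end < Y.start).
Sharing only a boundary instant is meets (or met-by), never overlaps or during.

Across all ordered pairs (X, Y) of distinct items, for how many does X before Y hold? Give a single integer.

20

Checking all 72 ordered pairs for relation 'before'; matching pairs in alphabetical order:
(backup, design_review): backup before design_review ✓
(backup, interview): backup before interview ✓
(backup, soundcheck): backup before soundcheck ✓
(compaction, design_review): compaction before design_review ✓
(compaction, interview): compaction before interview ✓
(compaction, soundcheck): compaction before soundcheck ✓
(deploy, design_review): deploy before design_review ✓
(deploy, interview): deploy before interview ✓
(deploy, soundcheck): deploy before soundcheck ✓
(deploy, standup): deploy before standup ✓
(rehearsal, interview): rehearsal before interview ✓
(rehearsal, soundcheck): rehearsal before soundcheck ✓
(snapshot, backup): snapshot before backup ✓
(snapshot, compaction): snapshot before compaction ✓
(snapshot, deploy): snapshot before deploy ✓
(snapshot, design_review): snapshot before design_review ✓
(snapshot, interview): snapshot before interview ✓
(snapshot, rehearsal): snapshot before rehearsal ✓
(snapshot, soundcheck): snapshot before soundcheck ✓
(snapshot, standup): snapshot before standup ✓
Count: 20.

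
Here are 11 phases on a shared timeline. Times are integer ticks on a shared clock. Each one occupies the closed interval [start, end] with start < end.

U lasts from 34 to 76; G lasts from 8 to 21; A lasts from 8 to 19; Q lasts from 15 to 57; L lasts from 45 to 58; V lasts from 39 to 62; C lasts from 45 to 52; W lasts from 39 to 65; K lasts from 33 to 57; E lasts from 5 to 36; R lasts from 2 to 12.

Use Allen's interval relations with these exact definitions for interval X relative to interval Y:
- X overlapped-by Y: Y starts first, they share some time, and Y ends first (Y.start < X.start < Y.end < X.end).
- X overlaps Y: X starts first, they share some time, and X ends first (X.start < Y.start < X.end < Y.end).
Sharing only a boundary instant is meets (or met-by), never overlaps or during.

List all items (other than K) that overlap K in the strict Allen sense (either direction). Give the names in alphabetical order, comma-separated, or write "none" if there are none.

E, L, U, V, W

Target K = [33, 57].
A [8, 19] → before → no.
C [45, 52] → during → no.
E [5, 36] → overlaps → yes.
G [8, 21] → before → no.
L [45, 58] → overlapped-by → yes.
Q [15, 57] → finished-by → no.
R [2, 12] → before → no.
U [34, 76] → overlapped-by → yes.
V [39, 62] → overlapped-by → yes.
W [39, 65] → overlapped-by → yes.
Result: E, L, U, V, W.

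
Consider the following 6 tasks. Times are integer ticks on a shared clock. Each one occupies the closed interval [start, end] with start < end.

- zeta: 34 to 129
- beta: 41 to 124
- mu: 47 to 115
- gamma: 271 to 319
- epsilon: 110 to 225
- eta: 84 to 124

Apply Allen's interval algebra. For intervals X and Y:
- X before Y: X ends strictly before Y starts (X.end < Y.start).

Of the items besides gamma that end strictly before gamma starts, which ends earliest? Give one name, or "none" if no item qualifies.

mu

Target gamma = [271, 319].
beta [41, 124] → before → candidate.
epsilon [110, 225] → before → candidate.
eta [84, 124] → before → candidate.
mu [47, 115] → before → candidate.
zeta [34, 129] → before → candidate.
Among candidates, earliest end is 115 → mu.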